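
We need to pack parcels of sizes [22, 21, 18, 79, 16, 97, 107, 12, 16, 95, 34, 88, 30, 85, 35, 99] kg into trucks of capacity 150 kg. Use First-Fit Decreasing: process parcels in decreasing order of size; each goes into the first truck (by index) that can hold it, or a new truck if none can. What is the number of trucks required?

Sorted descending: 107, 99, 97, 95, 88, 85, 79, 35, 34, 30, 22, 21, 18, 16, 16, 12.
truck 1: place 107 kg, 43 kg left
truck 2: place 99 kg, 51 kg left
truck 3: place 97 kg, 53 kg left
truck 4: place 95 kg, 55 kg left
truck 5: place 88 kg, 62 kg left
truck 6: place 85 kg, 65 kg left
truck 7: place 79 kg, 71 kg left
truck 1: place 35 kg, 8 kg left
truck 2: place 34 kg, 17 kg left
truck 3: place 30 kg, 23 kg left
truck 3: place 22 kg, 1 kg left
truck 4: place 21 kg, 34 kg left
truck 4: place 18 kg, 16 kg left
truck 2: place 16 kg, 1 kg left
truck 4: place 16 kg, 0 kg left
truck 5: place 12 kg, 50 kg left

7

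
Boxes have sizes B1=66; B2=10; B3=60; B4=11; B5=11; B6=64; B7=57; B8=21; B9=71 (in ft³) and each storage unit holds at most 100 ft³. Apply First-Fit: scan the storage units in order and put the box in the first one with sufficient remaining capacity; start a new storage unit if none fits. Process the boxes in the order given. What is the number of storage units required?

5

Put B1 (66 ft³) in storage unit 1; 34 ft³ remain.
Put B2 (10 ft³) in storage unit 1; 24 ft³ remain.
Put B3 (60 ft³) in storage unit 2; 40 ft³ remain.
Put B4 (11 ft³) in storage unit 1; 13 ft³ remain.
Put B5 (11 ft³) in storage unit 1; 2 ft³ remain.
Put B6 (64 ft³) in storage unit 3; 36 ft³ remain.
Put B7 (57 ft³) in storage unit 4; 43 ft³ remain.
Put B8 (21 ft³) in storage unit 2; 19 ft³ remain.
Put B9 (71 ft³) in storage unit 5; 29 ft³ remain.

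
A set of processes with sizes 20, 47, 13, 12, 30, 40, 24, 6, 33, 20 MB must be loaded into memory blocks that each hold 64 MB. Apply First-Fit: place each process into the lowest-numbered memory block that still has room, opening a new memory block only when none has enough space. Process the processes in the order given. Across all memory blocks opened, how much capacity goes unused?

75

Put 20 MB in memory block 1; 44 MB remain.
Put 47 MB in memory block 2; 17 MB remain.
Put 13 MB in memory block 1; 31 MB remain.
Put 12 MB in memory block 1; 19 MB remain.
Put 30 MB in memory block 3; 34 MB remain.
Put 40 MB in memory block 4; 24 MB remain.
Put 24 MB in memory block 3; 10 MB remain.
Put 6 MB in memory block 1; 13 MB remain.
Put 33 MB in memory block 5; 31 MB remain.
Put 20 MB in memory block 4; 4 MB remain.
5 memory blocks × 64 MB = 320 MB; used 245 MB; unused 75 MB.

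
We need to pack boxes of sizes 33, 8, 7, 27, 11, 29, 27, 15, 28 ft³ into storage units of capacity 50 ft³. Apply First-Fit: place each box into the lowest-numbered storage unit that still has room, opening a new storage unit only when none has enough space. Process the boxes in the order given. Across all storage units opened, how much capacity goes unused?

storage unit 1: place 33 ft³, 17 ft³ left
storage unit 1: place 8 ft³, 9 ft³ left
storage unit 1: place 7 ft³, 2 ft³ left
storage unit 2: place 27 ft³, 23 ft³ left
storage unit 2: place 11 ft³, 12 ft³ left
storage unit 3: place 29 ft³, 21 ft³ left
storage unit 4: place 27 ft³, 23 ft³ left
storage unit 3: place 15 ft³, 6 ft³ left
storage unit 5: place 28 ft³, 22 ft³ left
5 storage units × 50 ft³ = 250 ft³; used 185 ft³; unused 65 ft³.

65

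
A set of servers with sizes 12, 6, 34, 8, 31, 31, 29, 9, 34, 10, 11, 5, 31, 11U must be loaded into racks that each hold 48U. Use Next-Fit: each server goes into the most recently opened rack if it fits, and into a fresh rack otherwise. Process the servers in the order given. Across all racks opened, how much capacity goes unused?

122

Put 12U in rack 1; 36U remain.
Put 6U in rack 1; 30U remain.
Put 34U in rack 2; 14U remain.
Put 8U in rack 2; 6U remain.
Put 31U in rack 3; 17U remain.
Put 31U in rack 4; 17U remain.
Put 29U in rack 5; 19U remain.
Put 9U in rack 5; 10U remain.
Put 34U in rack 6; 14U remain.
Put 10U in rack 6; 4U remain.
Put 11U in rack 7; 37U remain.
Put 5U in rack 7; 32U remain.
Put 31U in rack 7; 1U remain.
Put 11U in rack 8; 37U remain.
8 racks × 48U = 384U; used 262U; unused 122U.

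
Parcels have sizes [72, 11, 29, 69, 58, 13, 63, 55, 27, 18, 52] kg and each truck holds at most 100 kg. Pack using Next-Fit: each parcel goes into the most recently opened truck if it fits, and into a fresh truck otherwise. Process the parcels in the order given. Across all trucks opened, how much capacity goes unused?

133

72 kg → truck 1 (remaining 28 kg)
11 kg → truck 1 (remaining 17 kg)
29 kg → truck 2 (remaining 71 kg)
69 kg → truck 2 (remaining 2 kg)
58 kg → truck 3 (remaining 42 kg)
13 kg → truck 3 (remaining 29 kg)
63 kg → truck 4 (remaining 37 kg)
55 kg → truck 5 (remaining 45 kg)
27 kg → truck 5 (remaining 18 kg)
18 kg → truck 5 (remaining 0 kg)
52 kg → truck 6 (remaining 48 kg)
6 trucks × 100 kg = 600 kg; used 467 kg; unused 133 kg.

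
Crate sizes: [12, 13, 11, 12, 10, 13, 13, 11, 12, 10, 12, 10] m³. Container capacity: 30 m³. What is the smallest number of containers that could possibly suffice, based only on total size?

5

Total size = 12 + 13 + 11 + 12 + 10 + 13 + 13 + 11 + 12 + 10 + 12 + 10 = 139 m³.
⌈139 / 30⌉ = 5.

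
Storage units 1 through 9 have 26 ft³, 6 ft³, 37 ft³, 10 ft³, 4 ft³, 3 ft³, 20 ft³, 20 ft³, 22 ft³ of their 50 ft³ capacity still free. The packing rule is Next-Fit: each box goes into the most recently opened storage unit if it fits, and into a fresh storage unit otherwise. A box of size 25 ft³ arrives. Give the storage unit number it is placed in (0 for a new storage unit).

Next-Fit only looks at storage unit 9, which has 22 ft³ free.
25 ft³ does not fit, so a new storage unit is opened.

0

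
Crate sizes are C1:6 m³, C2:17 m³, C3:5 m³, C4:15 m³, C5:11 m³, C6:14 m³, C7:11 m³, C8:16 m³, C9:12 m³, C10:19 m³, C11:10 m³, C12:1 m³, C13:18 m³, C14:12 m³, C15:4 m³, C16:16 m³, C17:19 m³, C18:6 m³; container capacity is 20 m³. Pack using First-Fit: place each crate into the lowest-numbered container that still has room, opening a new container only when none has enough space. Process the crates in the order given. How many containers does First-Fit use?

C1 (6 m³) → container 1 (remaining 14 m³)
C2 (17 m³) → container 2 (remaining 3 m³)
C3 (5 m³) → container 1 (remaining 9 m³)
C4 (15 m³) → container 3 (remaining 5 m³)
C5 (11 m³) → container 4 (remaining 9 m³)
C6 (14 m³) → container 5 (remaining 6 m³)
C7 (11 m³) → container 6 (remaining 9 m³)
C8 (16 m³) → container 7 (remaining 4 m³)
C9 (12 m³) → container 8 (remaining 8 m³)
C10 (19 m³) → container 9 (remaining 1 m³)
C11 (10 m³) → container 10 (remaining 10 m³)
C12 (1 m³) → container 1 (remaining 8 m³)
C13 (18 m³) → container 11 (remaining 2 m³)
C14 (12 m³) → container 12 (remaining 8 m³)
C15 (4 m³) → container 1 (remaining 4 m³)
C16 (16 m³) → container 13 (remaining 4 m³)
C17 (19 m³) → container 14 (remaining 1 m³)
C18 (6 m³) → container 4 (remaining 3 m³)

14 containers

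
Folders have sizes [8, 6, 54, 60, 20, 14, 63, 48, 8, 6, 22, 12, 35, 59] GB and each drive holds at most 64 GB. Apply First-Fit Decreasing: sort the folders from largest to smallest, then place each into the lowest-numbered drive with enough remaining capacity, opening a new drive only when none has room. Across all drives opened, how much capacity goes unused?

33

Sorted descending: 63, 60, 59, 54, 48, 35, 22, 20, 14, 12, 8, 8, 6, 6.
Put 63 GB in drive 1; 1 GB remain.
Put 60 GB in drive 2; 4 GB remain.
Put 59 GB in drive 3; 5 GB remain.
Put 54 GB in drive 4; 10 GB remain.
Put 48 GB in drive 5; 16 GB remain.
Put 35 GB in drive 6; 29 GB remain.
Put 22 GB in drive 6; 7 GB remain.
Put 20 GB in drive 7; 44 GB remain.
Put 14 GB in drive 5; 2 GB remain.
Put 12 GB in drive 7; 32 GB remain.
Put 8 GB in drive 4; 2 GB remain.
Put 8 GB in drive 7; 24 GB remain.
Put 6 GB in drive 6; 1 GB remain.
Put 6 GB in drive 7; 18 GB remain.
7 drives × 64 GB = 448 GB; used 415 GB; unused 33 GB.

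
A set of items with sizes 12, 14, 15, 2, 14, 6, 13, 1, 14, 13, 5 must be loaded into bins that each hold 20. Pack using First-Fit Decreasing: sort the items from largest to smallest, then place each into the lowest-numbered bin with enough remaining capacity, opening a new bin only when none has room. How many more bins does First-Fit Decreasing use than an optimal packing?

First-Fit Decreasing: [15,5] [14,6] [14,2,1] [14] [13] [13] [12] → 7 bins.
7 items exceed 10 (half the capacity), and no two of those can share a bin, so at least 7 bins are needed.
So 7 is already optimal.

0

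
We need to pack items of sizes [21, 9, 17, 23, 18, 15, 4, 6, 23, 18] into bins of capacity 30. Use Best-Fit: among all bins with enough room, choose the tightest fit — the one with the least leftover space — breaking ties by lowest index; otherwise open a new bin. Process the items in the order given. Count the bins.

7

21 → bin 1 (remaining 9)
9 → bin 1 (remaining 0)
17 → bin 2 (remaining 13)
23 → bin 3 (remaining 7)
18 → bin 4 (remaining 12)
15 → bin 5 (remaining 15)
4 → bin 3 (remaining 3)
6 → bin 4 (remaining 6)
23 → bin 6 (remaining 7)
18 → bin 7 (remaining 12)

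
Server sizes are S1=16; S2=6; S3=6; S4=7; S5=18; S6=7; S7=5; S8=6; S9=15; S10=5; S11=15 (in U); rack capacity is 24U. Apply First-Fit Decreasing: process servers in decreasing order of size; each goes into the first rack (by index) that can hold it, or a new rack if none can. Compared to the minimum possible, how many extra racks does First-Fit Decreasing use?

0

First-Fit Decreasing: [18,6] [16,7] [15,7] [15,6] [6,5,5] → 5 racks.
Total size 106U; any packing needs at least ⌈106/24⌉ = 5 racks.
So 5 is already optimal.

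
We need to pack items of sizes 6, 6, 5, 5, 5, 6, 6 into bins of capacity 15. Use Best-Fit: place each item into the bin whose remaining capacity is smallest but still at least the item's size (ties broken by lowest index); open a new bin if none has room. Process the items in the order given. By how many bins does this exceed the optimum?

0

Best-Fit: [6,6] [5,5,5] [6,6] → 3 bins.
Total size 39; any packing needs at least ⌈39/15⌉ = 3 bins.
So 3 is already optimal.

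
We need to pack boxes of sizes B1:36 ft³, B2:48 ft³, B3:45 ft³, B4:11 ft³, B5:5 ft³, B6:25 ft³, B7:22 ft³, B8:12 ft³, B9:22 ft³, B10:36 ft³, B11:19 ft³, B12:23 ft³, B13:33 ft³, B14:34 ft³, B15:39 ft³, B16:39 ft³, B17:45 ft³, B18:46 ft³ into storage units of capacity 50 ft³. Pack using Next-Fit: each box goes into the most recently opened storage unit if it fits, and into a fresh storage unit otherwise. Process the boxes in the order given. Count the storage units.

14

B1 (36 ft³) → storage unit 1 (remaining 14 ft³)
B2 (48 ft³) → storage unit 2 (remaining 2 ft³)
B3 (45 ft³) → storage unit 3 (remaining 5 ft³)
B4 (11 ft³) → storage unit 4 (remaining 39 ft³)
B5 (5 ft³) → storage unit 4 (remaining 34 ft³)
B6 (25 ft³) → storage unit 4 (remaining 9 ft³)
B7 (22 ft³) → storage unit 5 (remaining 28 ft³)
B8 (12 ft³) → storage unit 5 (remaining 16 ft³)
B9 (22 ft³) → storage unit 6 (remaining 28 ft³)
B10 (36 ft³) → storage unit 7 (remaining 14 ft³)
B11 (19 ft³) → storage unit 8 (remaining 31 ft³)
B12 (23 ft³) → storage unit 8 (remaining 8 ft³)
B13 (33 ft³) → storage unit 9 (remaining 17 ft³)
B14 (34 ft³) → storage unit 10 (remaining 16 ft³)
B15 (39 ft³) → storage unit 11 (remaining 11 ft³)
B16 (39 ft³) → storage unit 12 (remaining 11 ft³)
B17 (45 ft³) → storage unit 13 (remaining 5 ft³)
B18 (46 ft³) → storage unit 14 (remaining 4 ft³)
Final storage units: [36] [48] [45] [11,5,25] [22,12] [22] [36] [19,23] [33] [34] [39] [39] [45] [46].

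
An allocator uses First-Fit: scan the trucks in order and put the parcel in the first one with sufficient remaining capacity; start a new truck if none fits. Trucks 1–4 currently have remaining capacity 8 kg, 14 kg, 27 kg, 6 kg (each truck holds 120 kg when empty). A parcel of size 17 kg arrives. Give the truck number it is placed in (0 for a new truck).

3

Trucks with room: truck 3 (27 kg).
The first with room is truck 3.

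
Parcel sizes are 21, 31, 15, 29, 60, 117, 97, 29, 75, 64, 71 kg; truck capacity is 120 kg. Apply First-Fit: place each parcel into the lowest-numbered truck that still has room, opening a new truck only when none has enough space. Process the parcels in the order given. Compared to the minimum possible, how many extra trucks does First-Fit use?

1

First-Fit: [21,31,15,29] [60,29] [117] [97] [75] [64] [71] → 7 trucks.
Total size 609 kg; any packing needs at least ⌈609/120⌉ = 6 trucks.
An optimal packing achieves that bound: [117] [97,21] [75,31] [71,29,15] [64,29] [60] → 6 trucks.
Excess: 7 − 6 = 1.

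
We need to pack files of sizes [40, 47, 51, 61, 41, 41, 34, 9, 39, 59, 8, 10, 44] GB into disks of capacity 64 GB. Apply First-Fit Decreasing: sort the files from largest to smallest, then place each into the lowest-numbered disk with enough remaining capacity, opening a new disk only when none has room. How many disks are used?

Sorted descending: 61, 59, 51, 47, 44, 41, 41, 40, 39, 34, 10, 9, 8.
61 GB → disk 1 (remaining 3 GB)
59 GB → disk 2 (remaining 5 GB)
51 GB → disk 3 (remaining 13 GB)
47 GB → disk 4 (remaining 17 GB)
44 GB → disk 5 (remaining 20 GB)
41 GB → disk 6 (remaining 23 GB)
41 GB → disk 7 (remaining 23 GB)
40 GB → disk 8 (remaining 24 GB)
39 GB → disk 9 (remaining 25 GB)
34 GB → disk 10 (remaining 30 GB)
10 GB → disk 3 (remaining 3 GB)
9 GB → disk 4 (remaining 8 GB)
8 GB → disk 4 (remaining 0 GB)
Final disks: [61] [59] [51,10] [47,9,8] [44] [41] [41] [40] [39] [34].

10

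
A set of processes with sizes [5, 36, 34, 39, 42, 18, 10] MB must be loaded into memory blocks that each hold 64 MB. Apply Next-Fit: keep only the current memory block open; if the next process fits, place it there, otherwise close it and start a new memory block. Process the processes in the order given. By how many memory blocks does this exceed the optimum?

Next-Fit: [5,36] [34] [39] [42,18] [10] → 5 memory blocks.
4 processes exceed 32 MB (half the capacity), and no two of those can share a memory block, so at least 4 memory blocks are needed.
An optimal packing achieves that bound: [42,18] [39,10,5] [36] [34] → 4 memory blocks.
Excess: 5 − 4 = 1.

1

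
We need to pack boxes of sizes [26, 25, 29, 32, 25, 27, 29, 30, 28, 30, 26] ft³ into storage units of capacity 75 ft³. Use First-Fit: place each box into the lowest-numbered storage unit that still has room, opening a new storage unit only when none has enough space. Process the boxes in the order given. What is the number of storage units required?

Put 26 ft³ in storage unit 1; 49 ft³ remain.
Put 25 ft³ in storage unit 1; 24 ft³ remain.
Put 29 ft³ in storage unit 2; 46 ft³ remain.
Put 32 ft³ in storage unit 2; 14 ft³ remain.
Put 25 ft³ in storage unit 3; 50 ft³ remain.
Put 27 ft³ in storage unit 3; 23 ft³ remain.
Put 29 ft³ in storage unit 4; 46 ft³ remain.
Put 30 ft³ in storage unit 4; 16 ft³ remain.
Put 28 ft³ in storage unit 5; 47 ft³ remain.
Put 30 ft³ in storage unit 5; 17 ft³ remain.
Put 26 ft³ in storage unit 6; 49 ft³ remain.
Final storage units: [26,25] [29,32] [25,27] [29,30] [28,30] [26].

6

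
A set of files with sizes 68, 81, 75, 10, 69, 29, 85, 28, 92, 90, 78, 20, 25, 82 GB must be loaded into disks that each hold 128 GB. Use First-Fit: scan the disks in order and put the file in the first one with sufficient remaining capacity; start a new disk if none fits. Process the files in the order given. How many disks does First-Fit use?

disk 1: place 68 GB, 60 GB left
disk 2: place 81 GB, 47 GB left
disk 3: place 75 GB, 53 GB left
disk 1: place 10 GB, 50 GB left
disk 4: place 69 GB, 59 GB left
disk 1: place 29 GB, 21 GB left
disk 5: place 85 GB, 43 GB left
disk 2: place 28 GB, 19 GB left
disk 6: place 92 GB, 36 GB left
disk 7: place 90 GB, 38 GB left
disk 8: place 78 GB, 50 GB left
disk 1: place 20 GB, 1 GB left
disk 3: place 25 GB, 28 GB left
disk 9: place 82 GB, 46 GB left
Final disks: [68,10,29,20] [81,28] [75,25] [69] [85] [92] [90] [78] [82].

9 disks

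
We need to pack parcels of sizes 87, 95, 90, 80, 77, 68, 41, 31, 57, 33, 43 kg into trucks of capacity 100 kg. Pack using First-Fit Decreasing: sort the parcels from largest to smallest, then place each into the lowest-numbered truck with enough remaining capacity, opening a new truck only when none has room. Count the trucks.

Sorted descending: 95, 90, 87, 80, 77, 68, 57, 43, 41, 33, 31.
Put 95 kg in truck 1; 5 kg remain.
Put 90 kg in truck 2; 10 kg remain.
Put 87 kg in truck 3; 13 kg remain.
Put 80 kg in truck 4; 20 kg remain.
Put 77 kg in truck 5; 23 kg remain.
Put 68 kg in truck 6; 32 kg remain.
Put 57 kg in truck 7; 43 kg remain.
Put 43 kg in truck 7; 0 kg remain.
Put 41 kg in truck 8; 59 kg remain.
Put 33 kg in truck 8; 26 kg remain.
Put 31 kg in truck 6; 1 kg remain.

8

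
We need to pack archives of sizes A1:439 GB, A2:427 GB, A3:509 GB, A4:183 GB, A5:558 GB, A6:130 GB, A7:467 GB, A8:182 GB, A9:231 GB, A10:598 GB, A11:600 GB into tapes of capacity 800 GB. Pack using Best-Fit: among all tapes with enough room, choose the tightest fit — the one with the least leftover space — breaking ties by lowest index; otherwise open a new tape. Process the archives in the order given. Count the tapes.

7

Put A1 (439 GB) in tape 1; 361 GB remain.
Put A2 (427 GB) in tape 2; 373 GB remain.
Put A3 (509 GB) in tape 3; 291 GB remain.
Put A4 (183 GB) in tape 3; 108 GB remain.
Put A5 (558 GB) in tape 4; 242 GB remain.
Put A6 (130 GB) in tape 4; 112 GB remain.
Put A7 (467 GB) in tape 5; 333 GB remain.
Put A8 (182 GB) in tape 5; 151 GB remain.
Put A9 (231 GB) in tape 1; 130 GB remain.
Put A10 (598 GB) in tape 6; 202 GB remain.
Put A11 (600 GB) in tape 7; 200 GB remain.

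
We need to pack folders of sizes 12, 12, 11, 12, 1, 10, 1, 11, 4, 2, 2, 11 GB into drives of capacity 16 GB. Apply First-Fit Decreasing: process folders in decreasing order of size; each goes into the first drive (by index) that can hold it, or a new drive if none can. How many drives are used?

Sorted descending: 12, 12, 12, 11, 11, 11, 10, 4, 2, 2, 1, 1.
Put 12 GB in drive 1; 4 GB remain.
Put 12 GB in drive 2; 4 GB remain.
Put 12 GB in drive 3; 4 GB remain.
Put 11 GB in drive 4; 5 GB remain.
Put 11 GB in drive 5; 5 GB remain.
Put 11 GB in drive 6; 5 GB remain.
Put 10 GB in drive 7; 6 GB remain.
Put 4 GB in drive 1; 0 GB remain.
Put 2 GB in drive 2; 2 GB remain.
Put 2 GB in drive 2; 0 GB remain.
Put 1 GB in drive 3; 3 GB remain.
Put 1 GB in drive 3; 2 GB remain.

7 drives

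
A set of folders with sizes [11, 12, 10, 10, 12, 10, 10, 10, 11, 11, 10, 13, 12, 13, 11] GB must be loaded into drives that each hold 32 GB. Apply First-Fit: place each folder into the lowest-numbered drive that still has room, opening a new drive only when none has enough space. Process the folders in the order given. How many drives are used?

6

drive 1: place 11 GB, 21 GB left
drive 1: place 12 GB, 9 GB left
drive 2: place 10 GB, 22 GB left
drive 2: place 10 GB, 12 GB left
drive 2: place 12 GB, 0 GB left
drive 3: place 10 GB, 22 GB left
drive 3: place 10 GB, 12 GB left
drive 3: place 10 GB, 2 GB left
drive 4: place 11 GB, 21 GB left
drive 4: place 11 GB, 10 GB left
drive 4: place 10 GB, 0 GB left
drive 5: place 13 GB, 19 GB left
drive 5: place 12 GB, 7 GB left
drive 6: place 13 GB, 19 GB left
drive 6: place 11 GB, 8 GB left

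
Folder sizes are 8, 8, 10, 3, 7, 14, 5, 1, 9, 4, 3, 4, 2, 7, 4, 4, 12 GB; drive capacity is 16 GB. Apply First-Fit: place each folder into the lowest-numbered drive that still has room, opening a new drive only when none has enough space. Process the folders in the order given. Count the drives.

7

drive 1: place 8 GB, 8 GB left
drive 1: place 8 GB, 0 GB left
drive 2: place 10 GB, 6 GB left
drive 2: place 3 GB, 3 GB left
drive 3: place 7 GB, 9 GB left
drive 4: place 14 GB, 2 GB left
drive 3: place 5 GB, 4 GB left
drive 2: place 1 GB, 2 GB left
drive 5: place 9 GB, 7 GB left
drive 3: place 4 GB, 0 GB left
drive 5: place 3 GB, 4 GB left
drive 5: place 4 GB, 0 GB left
drive 2: place 2 GB, 0 GB left
drive 6: place 7 GB, 9 GB left
drive 6: place 4 GB, 5 GB left
drive 6: place 4 GB, 1 GB left
drive 7: place 12 GB, 4 GB left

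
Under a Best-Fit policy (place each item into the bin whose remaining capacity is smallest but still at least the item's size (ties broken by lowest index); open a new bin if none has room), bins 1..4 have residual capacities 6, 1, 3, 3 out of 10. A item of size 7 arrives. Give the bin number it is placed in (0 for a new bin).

0

No bin has ≥ 7 free, so a new bin is opened.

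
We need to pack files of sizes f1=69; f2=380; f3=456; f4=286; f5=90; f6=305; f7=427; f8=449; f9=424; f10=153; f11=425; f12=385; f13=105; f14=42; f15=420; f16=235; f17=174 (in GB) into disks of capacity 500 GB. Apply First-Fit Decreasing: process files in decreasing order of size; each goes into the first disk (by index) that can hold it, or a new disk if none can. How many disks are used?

Sorted descending: 456, 449, 427, 425, 424, 420, 385, 380, 305, 286, 235, 174, 153, 105, 90, 69, 42.
456 GB → disk 1 (remaining 44 GB)
449 GB → disk 2 (remaining 51 GB)
427 GB → disk 3 (remaining 73 GB)
425 GB → disk 4 (remaining 75 GB)
424 GB → disk 5 (remaining 76 GB)
420 GB → disk 6 (remaining 80 GB)
385 GB → disk 7 (remaining 115 GB)
380 GB → disk 8 (remaining 120 GB)
305 GB → disk 9 (remaining 195 GB)
286 GB → disk 10 (remaining 214 GB)
235 GB → disk 11 (remaining 265 GB)
174 GB → disk 9 (remaining 21 GB)
153 GB → disk 10 (remaining 61 GB)
105 GB → disk 7 (remaining 10 GB)
90 GB → disk 8 (remaining 30 GB)
69 GB → disk 3 (remaining 4 GB)
42 GB → disk 1 (remaining 2 GB)

11 disks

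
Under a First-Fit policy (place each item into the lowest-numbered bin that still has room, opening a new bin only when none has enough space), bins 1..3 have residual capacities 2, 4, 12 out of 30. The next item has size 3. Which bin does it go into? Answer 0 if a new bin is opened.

2

Bins with room: bin 2 (4), bin 3 (12).
The first with room is bin 2.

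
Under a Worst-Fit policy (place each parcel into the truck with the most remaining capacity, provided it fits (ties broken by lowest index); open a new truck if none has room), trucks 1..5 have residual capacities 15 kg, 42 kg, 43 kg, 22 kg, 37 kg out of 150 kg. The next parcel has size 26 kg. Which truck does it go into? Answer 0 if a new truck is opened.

Trucks with room: truck 2 (42 kg), truck 3 (43 kg), truck 5 (37 kg).
Most room is truck 3 with 43 kg free.

3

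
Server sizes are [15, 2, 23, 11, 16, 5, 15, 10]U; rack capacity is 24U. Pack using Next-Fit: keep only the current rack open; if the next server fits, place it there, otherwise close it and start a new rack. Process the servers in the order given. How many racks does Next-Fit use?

rack 1: place 15U, 9U left
rack 1: place 2U, 7U left
rack 2: place 23U, 1U left
rack 3: place 11U, 13U left
rack 4: place 16U, 8U left
rack 4: place 5U, 3U left
rack 5: place 15U, 9U left
rack 6: place 10U, 14U left

6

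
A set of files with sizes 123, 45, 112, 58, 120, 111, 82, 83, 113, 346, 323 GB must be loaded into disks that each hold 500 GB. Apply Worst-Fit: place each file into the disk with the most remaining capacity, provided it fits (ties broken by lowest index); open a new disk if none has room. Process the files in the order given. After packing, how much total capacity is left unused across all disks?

123 GB → disk 1 (remaining 377 GB)
45 GB → disk 1 (remaining 332 GB)
112 GB → disk 1 (remaining 220 GB)
58 GB → disk 1 (remaining 162 GB)
120 GB → disk 1 (remaining 42 GB)
111 GB → disk 2 (remaining 389 GB)
82 GB → disk 2 (remaining 307 GB)
83 GB → disk 2 (remaining 224 GB)
113 GB → disk 2 (remaining 111 GB)
346 GB → disk 3 (remaining 154 GB)
323 GB → disk 4 (remaining 177 GB)
4 disks × 500 GB = 2000 GB; used 1516 GB; unused 484 GB.

484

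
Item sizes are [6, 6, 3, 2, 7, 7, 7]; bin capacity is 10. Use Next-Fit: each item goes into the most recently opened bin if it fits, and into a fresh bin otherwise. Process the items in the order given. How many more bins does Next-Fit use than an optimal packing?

Next-Fit: [6] [6,3] [2,7] [7] [7] → 5 bins.
5 items exceed 5 (half the capacity), and no two of those can share a bin, so at least 5 bins are needed.
So 5 is already optimal.

0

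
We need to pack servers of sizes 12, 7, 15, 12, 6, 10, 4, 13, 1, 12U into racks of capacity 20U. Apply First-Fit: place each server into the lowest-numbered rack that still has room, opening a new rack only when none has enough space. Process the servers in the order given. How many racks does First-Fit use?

Put 12U in rack 1; 8U remain.
Put 7U in rack 1; 1U remain.
Put 15U in rack 2; 5U remain.
Put 12U in rack 3; 8U remain.
Put 6U in rack 3; 2U remain.
Put 10U in rack 4; 10U remain.
Put 4U in rack 2; 1U remain.
Put 13U in rack 5; 7U remain.
Put 1U in rack 1; 0U remain.
Put 12U in rack 6; 8U remain.
Final racks: [12,7,1] [15,4] [12,6] [10] [13] [12].

6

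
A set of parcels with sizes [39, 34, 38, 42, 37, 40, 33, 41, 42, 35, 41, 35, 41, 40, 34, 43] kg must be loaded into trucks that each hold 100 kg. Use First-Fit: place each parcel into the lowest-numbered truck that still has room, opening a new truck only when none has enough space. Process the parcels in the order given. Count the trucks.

39 kg → truck 1 (remaining 61 kg)
34 kg → truck 1 (remaining 27 kg)
38 kg → truck 2 (remaining 62 kg)
42 kg → truck 2 (remaining 20 kg)
37 kg → truck 3 (remaining 63 kg)
40 kg → truck 3 (remaining 23 kg)
33 kg → truck 4 (remaining 67 kg)
41 kg → truck 4 (remaining 26 kg)
42 kg → truck 5 (remaining 58 kg)
35 kg → truck 5 (remaining 23 kg)
41 kg → truck 6 (remaining 59 kg)
35 kg → truck 6 (remaining 24 kg)
41 kg → truck 7 (remaining 59 kg)
40 kg → truck 7 (remaining 19 kg)
34 kg → truck 8 (remaining 66 kg)
43 kg → truck 8 (remaining 23 kg)

8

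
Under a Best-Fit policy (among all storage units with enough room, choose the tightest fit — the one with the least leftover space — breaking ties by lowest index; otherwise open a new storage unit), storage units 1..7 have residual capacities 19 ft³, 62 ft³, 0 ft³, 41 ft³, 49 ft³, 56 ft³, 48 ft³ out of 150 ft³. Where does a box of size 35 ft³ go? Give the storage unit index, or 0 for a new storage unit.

4

Storage units with room: storage unit 2 (62 ft³), storage unit 4 (41 ft³), storage unit 5 (49 ft³), storage unit 6 (56 ft³), storage unit 7 (48 ft³).
Tightest fit is storage unit 4 with 41 ft³ free.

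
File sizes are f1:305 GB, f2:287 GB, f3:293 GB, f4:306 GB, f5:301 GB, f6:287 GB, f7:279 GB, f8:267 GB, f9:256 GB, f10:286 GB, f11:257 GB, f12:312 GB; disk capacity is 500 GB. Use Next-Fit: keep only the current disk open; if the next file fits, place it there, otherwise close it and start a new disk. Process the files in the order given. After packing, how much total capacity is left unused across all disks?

Put f1 (305 GB) in disk 1; 195 GB remain.
Put f2 (287 GB) in disk 2; 213 GB remain.
Put f3 (293 GB) in disk 3; 207 GB remain.
Put f4 (306 GB) in disk 4; 194 GB remain.
Put f5 (301 GB) in disk 5; 199 GB remain.
Put f6 (287 GB) in disk 6; 213 GB remain.
Put f7 (279 GB) in disk 7; 221 GB remain.
Put f8 (267 GB) in disk 8; 233 GB remain.
Put f9 (256 GB) in disk 9; 244 GB remain.
Put f10 (286 GB) in disk 10; 214 GB remain.
Put f11 (257 GB) in disk 11; 243 GB remain.
Put f12 (312 GB) in disk 12; 188 GB remain.
12 disks × 500 GB = 6000 GB; used 3436 GB; unused 2564 GB.

2564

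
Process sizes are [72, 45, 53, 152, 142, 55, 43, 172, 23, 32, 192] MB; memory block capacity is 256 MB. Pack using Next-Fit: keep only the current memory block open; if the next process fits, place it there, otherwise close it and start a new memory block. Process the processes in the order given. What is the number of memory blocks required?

5 memory blocks

memory block 1: place 72 MB, 184 MB left
memory block 1: place 45 MB, 139 MB left
memory block 1: place 53 MB, 86 MB left
memory block 2: place 152 MB, 104 MB left
memory block 3: place 142 MB, 114 MB left
memory block 3: place 55 MB, 59 MB left
memory block 3: place 43 MB, 16 MB left
memory block 4: place 172 MB, 84 MB left
memory block 4: place 23 MB, 61 MB left
memory block 4: place 32 MB, 29 MB left
memory block 5: place 192 MB, 64 MB left
Final memory blocks: [72,45,53] [152] [142,55,43] [172,23,32] [192].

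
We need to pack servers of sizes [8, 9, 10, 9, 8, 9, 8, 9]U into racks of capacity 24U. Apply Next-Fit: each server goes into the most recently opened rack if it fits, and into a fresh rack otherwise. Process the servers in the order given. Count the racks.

rack 1: place 8U, 16U left
rack 1: place 9U, 7U left
rack 2: place 10U, 14U left
rack 2: place 9U, 5U left
rack 3: place 8U, 16U left
rack 3: place 9U, 7U left
rack 4: place 8U, 16U left
rack 4: place 9U, 7U left
Final racks: [8,9] [10,9] [8,9] [8,9].

4 racks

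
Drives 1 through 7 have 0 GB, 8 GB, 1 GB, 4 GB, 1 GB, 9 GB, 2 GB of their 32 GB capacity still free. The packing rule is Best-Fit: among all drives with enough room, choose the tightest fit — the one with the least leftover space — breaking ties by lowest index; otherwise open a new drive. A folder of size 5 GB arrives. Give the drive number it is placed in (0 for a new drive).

Drives with room: drive 2 (8 GB), drive 6 (9 GB).
Tightest fit is drive 2 with 8 GB free.

2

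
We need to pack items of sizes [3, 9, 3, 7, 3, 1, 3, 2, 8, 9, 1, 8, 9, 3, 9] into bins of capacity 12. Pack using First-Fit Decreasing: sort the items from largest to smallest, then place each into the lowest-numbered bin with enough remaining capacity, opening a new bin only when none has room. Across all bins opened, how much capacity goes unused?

Sorted descending: 9, 9, 9, 9, 8, 8, 7, 3, 3, 3, 3, 3, 2, 1, 1.
Put 9 in bin 1; 3 remain.
Put 9 in bin 2; 3 remain.
Put 9 in bin 3; 3 remain.
Put 9 in bin 4; 3 remain.
Put 8 in bin 5; 4 remain.
Put 8 in bin 6; 4 remain.
Put 7 in bin 7; 5 remain.
Put 3 in bin 1; 0 remain.
Put 3 in bin 2; 0 remain.
Put 3 in bin 3; 0 remain.
Put 3 in bin 4; 0 remain.
Put 3 in bin 5; 1 remain.
Put 2 in bin 6; 2 remain.
Put 1 in bin 5; 0 remain.
Put 1 in bin 6; 1 remain.
7 bins × 12 = 84; used 78; unused 6.

6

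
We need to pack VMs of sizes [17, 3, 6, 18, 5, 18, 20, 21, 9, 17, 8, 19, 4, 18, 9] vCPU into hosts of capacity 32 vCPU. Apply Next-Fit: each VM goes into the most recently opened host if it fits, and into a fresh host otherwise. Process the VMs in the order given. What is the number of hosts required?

Put 17 vCPU in host 1; 15 vCPU remain.
Put 3 vCPU in host 1; 12 vCPU remain.
Put 6 vCPU in host 1; 6 vCPU remain.
Put 18 vCPU in host 2; 14 vCPU remain.
Put 5 vCPU in host 2; 9 vCPU remain.
Put 18 vCPU in host 3; 14 vCPU remain.
Put 20 vCPU in host 4; 12 vCPU remain.
Put 21 vCPU in host 5; 11 vCPU remain.
Put 9 vCPU in host 5; 2 vCPU remain.
Put 17 vCPU in host 6; 15 vCPU remain.
Put 8 vCPU in host 6; 7 vCPU remain.
Put 19 vCPU in host 7; 13 vCPU remain.
Put 4 vCPU in host 7; 9 vCPU remain.
Put 18 vCPU in host 8; 14 vCPU remain.
Put 9 vCPU in host 8; 5 vCPU remain.

8 hosts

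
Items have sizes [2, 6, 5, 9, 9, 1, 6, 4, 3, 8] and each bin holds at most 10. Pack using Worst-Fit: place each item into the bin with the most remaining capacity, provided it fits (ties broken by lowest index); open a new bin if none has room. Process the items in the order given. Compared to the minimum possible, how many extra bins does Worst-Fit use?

Worst-Fit: [2,6] [5,1,4] [9] [9] [6,3] [8] → 6 bins.
Total size 53; any packing needs at least ⌈53/10⌉ = 6 bins.
So 6 is already optimal.

0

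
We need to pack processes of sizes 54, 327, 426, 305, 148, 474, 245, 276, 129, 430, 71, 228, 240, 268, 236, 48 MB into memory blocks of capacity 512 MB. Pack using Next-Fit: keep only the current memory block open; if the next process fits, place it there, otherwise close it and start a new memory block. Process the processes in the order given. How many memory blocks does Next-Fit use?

54 MB → memory block 1 (remaining 458 MB)
327 MB → memory block 1 (remaining 131 MB)
426 MB → memory block 2 (remaining 86 MB)
305 MB → memory block 3 (remaining 207 MB)
148 MB → memory block 3 (remaining 59 MB)
474 MB → memory block 4 (remaining 38 MB)
245 MB → memory block 5 (remaining 267 MB)
276 MB → memory block 6 (remaining 236 MB)
129 MB → memory block 6 (remaining 107 MB)
430 MB → memory block 7 (remaining 82 MB)
71 MB → memory block 7 (remaining 11 MB)
228 MB → memory block 8 (remaining 284 MB)
240 MB → memory block 8 (remaining 44 MB)
268 MB → memory block 9 (remaining 244 MB)
236 MB → memory block 9 (remaining 8 MB)
48 MB → memory block 10 (remaining 464 MB)

10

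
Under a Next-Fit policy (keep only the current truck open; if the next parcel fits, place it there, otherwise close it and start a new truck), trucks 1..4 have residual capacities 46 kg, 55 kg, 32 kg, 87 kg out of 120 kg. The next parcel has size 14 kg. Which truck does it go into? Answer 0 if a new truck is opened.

4

Next-Fit only looks at truck 4, which has 87 kg free.
14 kg fits there.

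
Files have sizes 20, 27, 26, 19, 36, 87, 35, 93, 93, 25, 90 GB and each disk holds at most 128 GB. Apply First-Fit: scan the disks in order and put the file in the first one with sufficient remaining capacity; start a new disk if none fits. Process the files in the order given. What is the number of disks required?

disk 1: place 20 GB, 108 GB left
disk 1: place 27 GB, 81 GB left
disk 1: place 26 GB, 55 GB left
disk 1: place 19 GB, 36 GB left
disk 1: place 36 GB, 0 GB left
disk 2: place 87 GB, 41 GB left
disk 2: place 35 GB, 6 GB left
disk 3: place 93 GB, 35 GB left
disk 4: place 93 GB, 35 GB left
disk 3: place 25 GB, 10 GB left
disk 5: place 90 GB, 38 GB left
Final disks: [20,27,26,19,36] [87,35] [93,25] [93] [90].

5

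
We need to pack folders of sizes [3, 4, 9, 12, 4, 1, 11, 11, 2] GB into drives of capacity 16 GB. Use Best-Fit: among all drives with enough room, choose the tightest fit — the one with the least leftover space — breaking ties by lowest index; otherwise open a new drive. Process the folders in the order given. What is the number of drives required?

3 GB → drive 1 (remaining 13 GB)
4 GB → drive 1 (remaining 9 GB)
9 GB → drive 1 (remaining 0 GB)
12 GB → drive 2 (remaining 4 GB)
4 GB → drive 2 (remaining 0 GB)
1 GB → drive 3 (remaining 15 GB)
11 GB → drive 3 (remaining 4 GB)
11 GB → drive 4 (remaining 5 GB)
2 GB → drive 3 (remaining 2 GB)
Final drives: [3,4,9] [12,4] [1,11,2] [11].

4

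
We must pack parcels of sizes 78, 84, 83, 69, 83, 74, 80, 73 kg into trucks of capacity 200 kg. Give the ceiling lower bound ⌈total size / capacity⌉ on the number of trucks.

Total size = 78 + 84 + 83 + 69 + 83 + 74 + 80 + 73 = 624 kg.
⌈624 / 200⌉ = 4.

4 trucks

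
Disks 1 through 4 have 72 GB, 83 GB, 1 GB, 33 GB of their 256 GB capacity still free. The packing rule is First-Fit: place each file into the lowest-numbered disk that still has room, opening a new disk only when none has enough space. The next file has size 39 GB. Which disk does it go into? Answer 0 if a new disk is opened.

Disks with room: disk 1 (72 GB), disk 2 (83 GB).
The first with room is disk 1.

1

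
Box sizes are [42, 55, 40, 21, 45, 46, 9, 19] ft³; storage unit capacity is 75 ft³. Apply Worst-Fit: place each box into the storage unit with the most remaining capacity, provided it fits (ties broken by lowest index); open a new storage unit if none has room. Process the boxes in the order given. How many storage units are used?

Put 42 ft³ in storage unit 1; 33 ft³ remain.
Put 55 ft³ in storage unit 2; 20 ft³ remain.
Put 40 ft³ in storage unit 3; 35 ft³ remain.
Put 21 ft³ in storage unit 3; 14 ft³ remain.
Put 45 ft³ in storage unit 4; 30 ft³ remain.
Put 46 ft³ in storage unit 5; 29 ft³ remain.
Put 9 ft³ in storage unit 1; 24 ft³ remain.
Put 19 ft³ in storage unit 4; 11 ft³ remain.
Final storage units: [42,9] [55] [40,21] [45,19] [46].

5 storage units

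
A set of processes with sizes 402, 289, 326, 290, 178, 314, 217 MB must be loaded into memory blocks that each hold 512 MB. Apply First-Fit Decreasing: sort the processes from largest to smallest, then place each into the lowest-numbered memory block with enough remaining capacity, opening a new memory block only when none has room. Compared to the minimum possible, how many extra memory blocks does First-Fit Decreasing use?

0

First-Fit Decreasing: [402] [326,178] [314] [290,217] [289] → 5 memory blocks.
5 processes exceed 256 MB (half the capacity), and no two of those can share a memory block, so at least 5 memory blocks are needed.
So 5 is already optimal.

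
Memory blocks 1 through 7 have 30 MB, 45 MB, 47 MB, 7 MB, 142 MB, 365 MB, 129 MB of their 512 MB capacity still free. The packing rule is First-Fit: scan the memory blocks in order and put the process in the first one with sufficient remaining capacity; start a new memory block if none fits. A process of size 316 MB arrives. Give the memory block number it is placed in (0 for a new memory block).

6

Memory blocks with room: memory block 6 (365 MB).
The first with room is memory block 6.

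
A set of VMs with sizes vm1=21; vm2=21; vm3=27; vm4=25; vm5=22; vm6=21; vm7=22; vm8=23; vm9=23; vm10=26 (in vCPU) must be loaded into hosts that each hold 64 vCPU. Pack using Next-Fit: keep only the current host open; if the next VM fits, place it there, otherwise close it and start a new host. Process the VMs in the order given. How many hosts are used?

5

host 1: place vm1 (21 vCPU), 43 vCPU left
host 1: place vm2 (21 vCPU), 22 vCPU left
host 2: place vm3 (27 vCPU), 37 vCPU left
host 2: place vm4 (25 vCPU), 12 vCPU left
host 3: place vm5 (22 vCPU), 42 vCPU left
host 3: place vm6 (21 vCPU), 21 vCPU left
host 4: place vm7 (22 vCPU), 42 vCPU left
host 4: place vm8 (23 vCPU), 19 vCPU left
host 5: place vm9 (23 vCPU), 41 vCPU left
host 5: place vm10 (26 vCPU), 15 vCPU left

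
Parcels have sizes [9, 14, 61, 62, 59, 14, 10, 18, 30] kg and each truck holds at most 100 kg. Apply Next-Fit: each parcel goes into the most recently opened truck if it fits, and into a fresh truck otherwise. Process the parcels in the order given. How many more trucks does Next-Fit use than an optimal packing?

Next-Fit: [9,14,61] [62] [59,14,10] [18,30] → 4 trucks.
Total size 277 kg; any packing needs at least ⌈277/100⌉ = 3 trucks.
An optimal packing achieves that bound: [62,30] [61,18,14] [59,14,10,9] → 3 trucks.
Excess: 4 − 3 = 1.

1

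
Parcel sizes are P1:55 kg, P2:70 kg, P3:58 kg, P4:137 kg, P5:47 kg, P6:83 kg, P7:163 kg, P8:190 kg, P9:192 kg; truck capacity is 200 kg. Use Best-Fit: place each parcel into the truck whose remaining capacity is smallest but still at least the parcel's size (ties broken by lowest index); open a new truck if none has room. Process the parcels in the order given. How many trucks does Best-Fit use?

truck 1: place P1 (55 kg), 145 kg left
truck 1: place P2 (70 kg), 75 kg left
truck 1: place P3 (58 kg), 17 kg left
truck 2: place P4 (137 kg), 63 kg left
truck 2: place P5 (47 kg), 16 kg left
truck 3: place P6 (83 kg), 117 kg left
truck 4: place P7 (163 kg), 37 kg left
truck 5: place P8 (190 kg), 10 kg left
truck 6: place P9 (192 kg), 8 kg left
Final trucks: [55,70,58] [137,47] [83] [163] [190] [192].

6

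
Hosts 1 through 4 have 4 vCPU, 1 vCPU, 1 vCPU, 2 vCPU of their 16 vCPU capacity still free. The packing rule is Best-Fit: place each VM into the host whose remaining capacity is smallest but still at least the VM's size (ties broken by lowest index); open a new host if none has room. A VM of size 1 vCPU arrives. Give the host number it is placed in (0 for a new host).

2

Hosts with room: host 1 (4 vCPU), host 2 (1 vCPU), host 3 (1 vCPU), host 4 (2 vCPU).
Tightest fit is host 2 with 1 vCPU free.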